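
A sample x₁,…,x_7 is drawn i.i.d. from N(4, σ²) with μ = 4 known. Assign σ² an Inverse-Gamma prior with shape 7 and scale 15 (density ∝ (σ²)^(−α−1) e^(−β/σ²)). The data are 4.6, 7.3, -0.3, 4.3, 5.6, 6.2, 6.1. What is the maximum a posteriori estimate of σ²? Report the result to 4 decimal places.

σ̂²_MAP = 3.1148

Sum of squared deviations about the known mean: SS = (4.6−4)² + (7.3−4)² + (-0.3−4)² + (4.3−4)² + (5.6−4)² + (6.2−4)² + (6.1−4)² = 41.64.
The Normal likelihood contributes (σ²)^(−n/2) exp(−SS/(2σ²)), so the posterior is Inverse-Gamma(α + n/2, β + SS/2) = Inverse-Gamma(10.5, 35.82).
The mode of Inverse-Gamma(a, b) is b/(a+1) = 35.82/11.5 ≈ 3.1148.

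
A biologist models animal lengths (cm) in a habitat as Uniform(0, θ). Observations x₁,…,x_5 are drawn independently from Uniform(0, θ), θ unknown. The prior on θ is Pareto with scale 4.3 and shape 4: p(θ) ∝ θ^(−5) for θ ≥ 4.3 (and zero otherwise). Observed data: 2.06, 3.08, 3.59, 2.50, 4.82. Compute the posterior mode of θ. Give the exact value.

The Uniform(0, θ) likelihood is θ^(−n) for θ ≥ max(xᵢ), zero otherwise. Here max(xᵢ) = 4.82.
Posterior ∝ θ^(−5) · θ^(−5) = θ^(−10) on θ ≥ max(4.3, 4.82) = 4.82.
This density is strictly decreasing in θ, so the posterior mode lies at the lower boundary of the support.

θ̂_MAP = 4.82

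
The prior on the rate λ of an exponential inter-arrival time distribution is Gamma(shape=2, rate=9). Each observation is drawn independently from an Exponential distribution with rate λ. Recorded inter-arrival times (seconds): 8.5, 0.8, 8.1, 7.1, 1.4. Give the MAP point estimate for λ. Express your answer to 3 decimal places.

The Exponential(rate=λ) likelihood is ∝ λ^n e^(−λΣtᵢ). Here n = 5 and Σtᵢ = 8.5 + 0.8 + 8.1 + 7.1 + 1.4 = 25.9.
Posterior ∝ λe^(−9λ) · λ^5e^(−25.9λ) = λ^6e^(−34.9λ), i.e. Gamma(7, 34.9).
Mode = (a−1)/b = 6/34.9 ≈ 0.172.

λ̂_MAP = 0.172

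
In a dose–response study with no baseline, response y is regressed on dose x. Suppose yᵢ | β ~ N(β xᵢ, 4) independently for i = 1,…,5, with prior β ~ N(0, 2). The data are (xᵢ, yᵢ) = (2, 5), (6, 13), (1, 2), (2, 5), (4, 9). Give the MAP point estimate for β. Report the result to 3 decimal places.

log p(β | y) = −Σ(yᵢ − βxᵢ)²/(2·4) − β²/(2·2) + const.
Setting the derivative to zero: Σxᵢ(yᵢ − βxᵢ)/4 − β/2 = 0, so β = Σxᵢyᵢ / (Σxᵢ² + σ²/τ²).
Σxᵢyᵢ = 2·5 + 6·13 + 1·2 + 2·5 + 4·9 = 136; Σxᵢ² = 61; σ²/τ² = 2.
β̂_MAP = 136 / (61 + 2) = 136/63 ≈ 2.159.

β̂_MAP = 2.159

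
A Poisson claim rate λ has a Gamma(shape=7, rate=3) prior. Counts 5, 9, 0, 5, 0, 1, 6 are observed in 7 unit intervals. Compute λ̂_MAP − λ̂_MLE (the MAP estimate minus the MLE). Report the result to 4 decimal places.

Σxᵢ = 26. Posterior is Gamma(33, 10); MAP = (33−1)/10 = 32/10 ≈ 3.20000.
MLE = x̄ = 26/7 ≈ 3.71429.
Difference = 32/10 − 26/7 = -18/35 ≈ -0.5143.

MAP − MLE = -0.5143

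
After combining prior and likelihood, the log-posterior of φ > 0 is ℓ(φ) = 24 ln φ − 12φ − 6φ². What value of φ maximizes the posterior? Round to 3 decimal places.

φ̂_MAP = 1.000

ℓ'(φ) = 24/φ − 12 − 12φ. Setting this to zero and multiplying by φ: 12φ² + 12φ − 24 = 0.
φ = (−12 + √(12² + 4·12·24)) / (2·12) = (−12 + √1296) / 24 = (−12 + 36)/24 = 1.
ℓ''(φ) = −24/φ² − 12 < 0, confirming a maximum.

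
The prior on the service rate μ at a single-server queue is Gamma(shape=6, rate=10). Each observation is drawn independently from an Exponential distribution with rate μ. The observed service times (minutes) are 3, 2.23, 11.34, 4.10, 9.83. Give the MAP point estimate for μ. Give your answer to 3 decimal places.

The Exponential(rate=μ) likelihood is ∝ μ^n e^(−μΣtᵢ). Here n = 5 and Σtᵢ = 3 + 2.23 + 11.34 + 4.10 + 9.83 = 30.50.
Posterior ∝ μ^5e^(−10μ) · μ^5e^(−30.50μ) = μ^10e^(−40.50μ), i.e. Gamma(11, 40.50).
Mode = (a−1)/b = 10/40.50 ≈ 0.247.

μ̂_MAP = 0.247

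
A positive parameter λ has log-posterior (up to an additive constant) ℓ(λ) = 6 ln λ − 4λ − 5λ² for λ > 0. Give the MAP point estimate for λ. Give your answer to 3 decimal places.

ℓ'(λ) = 6/λ − 4 − 10λ. Setting this to zero and multiplying by λ: 10λ² + 4λ − 6 = 0.
λ = (−4 + √(4² + 4·10·6)) / (2·10) = (−4 + √256) / 20 = (−4 + 16)/20 = 3/5.
ℓ''(λ) = −6/λ² − 10 < 0, confirming a maximum.

λ̂_MAP = 0.600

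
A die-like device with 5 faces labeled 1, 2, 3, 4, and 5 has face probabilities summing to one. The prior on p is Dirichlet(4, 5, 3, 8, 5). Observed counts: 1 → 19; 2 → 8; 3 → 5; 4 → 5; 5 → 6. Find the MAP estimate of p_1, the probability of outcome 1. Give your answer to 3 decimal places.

MAP estimate: 0.349

The posterior is Dirichlet(αᵢ + nᵢ) = Dirichlet(23, 13, 8, 13, 11).
For a Dirichlet(a₁,…,a_K) with all aᵢ > 1, the mode has j-th component (aⱼ − 1)/(Σaᵢ − K).
Here Σaᵢ = 68 and K = 5, so p_1 = (23 − 1)/(68 − 5) = 22/63 ≈ 0.349.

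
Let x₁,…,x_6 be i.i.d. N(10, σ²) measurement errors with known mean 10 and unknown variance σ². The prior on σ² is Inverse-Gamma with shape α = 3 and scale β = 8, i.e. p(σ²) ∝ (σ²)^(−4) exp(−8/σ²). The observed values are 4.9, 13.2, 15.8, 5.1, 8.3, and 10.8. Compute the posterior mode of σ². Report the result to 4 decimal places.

Sum of squared deviations about the known mean: SS = (4.9−10)² + (13.2−10)² + (15.8−10)² + (5.1−10)² + (8.3−10)² + (10.8−10)² = 97.43.
The Normal likelihood contributes (σ²)^(−n/2) exp(−SS/(2σ²)), so the posterior is Inverse-Gamma(α + n/2, β + SS/2) = Inverse-Gamma(6, 56.715).
The mode of Inverse-Gamma(a, b) is b/(a+1) = 56.715/7 ≈ 8.1021.

σ̂²_MAP = 8.1021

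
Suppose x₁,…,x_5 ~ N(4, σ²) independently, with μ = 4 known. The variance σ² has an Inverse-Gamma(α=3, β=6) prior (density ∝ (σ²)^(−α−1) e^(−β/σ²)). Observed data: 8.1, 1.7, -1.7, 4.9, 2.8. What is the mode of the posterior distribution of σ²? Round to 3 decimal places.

σ̂²_MAP = 5.295

Sum of squared deviations about the known mean: SS = (8.1−4)² + (1.7−4)² + (-1.7−4)² + (4.9−4)² + (2.8−4)² = 56.84.
The Normal likelihood contributes (σ²)^(−n/2) exp(−SS/(2σ²)), so the posterior is Inverse-Gamma(α + n/2, β + SS/2) = Inverse-Gamma(5.5, 34.42).
The mode of Inverse-Gamma(a, b) is b/(a+1) = 34.42/6.5 ≈ 5.295.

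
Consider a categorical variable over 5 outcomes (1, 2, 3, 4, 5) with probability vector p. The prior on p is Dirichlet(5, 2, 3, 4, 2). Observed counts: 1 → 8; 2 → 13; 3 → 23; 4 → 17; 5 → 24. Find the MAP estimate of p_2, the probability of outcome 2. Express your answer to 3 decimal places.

The posterior is Dirichlet(αᵢ + nᵢ) = Dirichlet(13, 15, 26, 21, 26).
For a Dirichlet(a₁,…,a_K) with all aᵢ > 1, the mode has j-th component (aⱼ − 1)/(Σaᵢ − K).
Here Σaᵢ = 101 and K = 5, so p_2 = (15 − 1)/(101 − 5) = 14/96 ≈ 0.146.

MAP estimate: 0.146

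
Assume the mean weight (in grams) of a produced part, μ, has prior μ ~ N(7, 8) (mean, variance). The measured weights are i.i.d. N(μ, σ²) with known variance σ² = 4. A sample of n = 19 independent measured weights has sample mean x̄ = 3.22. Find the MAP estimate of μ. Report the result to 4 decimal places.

n = 19, x̄ = 3.22.
For a Normal prior and Normal likelihood with known variance, the posterior is Normal; its mode equals its mean, the precision-weighted average.
Prior precision 1/σ₀² = 1/8 = 0.125; data precision n/σ² = 19/4 = 4.75.
μ̂ = (0.125·7 + 4.75·3.22) / (0.125 + 4.75) = 16.17/4.875 = 1078/325 ≈ 3.3169.

μ̂_MAP = 3.3169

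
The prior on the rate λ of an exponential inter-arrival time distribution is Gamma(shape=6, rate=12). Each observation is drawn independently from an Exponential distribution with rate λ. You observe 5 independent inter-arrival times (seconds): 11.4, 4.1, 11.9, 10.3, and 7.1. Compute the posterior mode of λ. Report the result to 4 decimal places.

The Exponential(rate=λ) likelihood is ∝ λ^n e^(−λΣtᵢ). Here n = 5 and Σtᵢ = 11.4 + 4.1 + 11.9 + 10.3 + 7.1 = 44.8.
Posterior ∝ λ^5e^(−12λ) · λ^5e^(−44.8λ) = λ^10e^(−56.8λ), i.e. Gamma(11, 56.8).
Mode = (a−1)/b = 10/56.8 ≈ 0.1761.

λ̂_MAP = 0.1761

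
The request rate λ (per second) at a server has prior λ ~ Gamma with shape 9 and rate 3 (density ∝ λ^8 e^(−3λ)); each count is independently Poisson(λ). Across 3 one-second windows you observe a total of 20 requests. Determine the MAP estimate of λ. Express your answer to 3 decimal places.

Σxᵢ = 20, n = 3.
Posterior ∝ λ^8e^(−3λ) · λ^20e^(−3λ) = λ^28e^(−6λ), i.e. Gamma(shape=29, rate=6).
The mode of a Gamma(a, b) with a ≥ 1 (shape–rate) is (a−1)/b = 28/6 ≈ 4.667.

λ̂_MAP = 4.667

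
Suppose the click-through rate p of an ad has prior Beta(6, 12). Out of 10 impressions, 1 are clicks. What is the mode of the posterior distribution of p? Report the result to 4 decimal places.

Prior: Beta(6, 12).
Data: 1 success in 10 trials. The binomial likelihood contributes p(1−p)^9, so the posterior is Beta(6+1, 12+9) = Beta(7, 21).
For Beta(a, b) with a, b > 1 the mode is (a−1)/(a+b−2) = 6/26 ≈ 0.2308.

p̂_MAP = 0.2308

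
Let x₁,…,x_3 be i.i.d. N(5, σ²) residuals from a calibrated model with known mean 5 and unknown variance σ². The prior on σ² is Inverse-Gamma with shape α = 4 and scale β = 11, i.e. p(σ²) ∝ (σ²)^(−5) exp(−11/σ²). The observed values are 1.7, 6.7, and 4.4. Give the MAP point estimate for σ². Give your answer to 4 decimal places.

σ̂²_MAP = 2.7800

Sum of squared deviations about the known mean: SS = (1.7−5)² + (6.7−5)² + (4.4−5)² = 14.14.
The Normal likelihood contributes (σ²)^(−n/2) exp(−SS/(2σ²)), so the posterior is Inverse-Gamma(α + n/2, β + SS/2) = Inverse-Gamma(5.5, 18.07).
The mode of Inverse-Gamma(a, b) is b/(a+1) = 18.07/6.5 ≈ 2.7800.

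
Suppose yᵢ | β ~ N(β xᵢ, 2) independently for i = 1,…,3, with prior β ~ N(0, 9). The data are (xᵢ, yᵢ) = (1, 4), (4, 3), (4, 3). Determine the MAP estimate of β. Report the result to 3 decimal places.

log p(β | y) = −Σ(yᵢ − βxᵢ)²/(2·2) − β²/(2·9) + const.
Setting the derivative to zero: Σxᵢ(yᵢ − βxᵢ)/2 − β/9 = 0, so β = Σxᵢyᵢ / (Σxᵢ² + σ²/τ²).
Σxᵢyᵢ = 1·4 + 4·3 + 4·3 = 28; Σxᵢ² = 33; σ²/τ² = 2/9.
β̂_MAP = 28 / (33 + 2/9) = 28/(299/9) = 252/299 ≈ 0.843.

β̂_MAP = 0.843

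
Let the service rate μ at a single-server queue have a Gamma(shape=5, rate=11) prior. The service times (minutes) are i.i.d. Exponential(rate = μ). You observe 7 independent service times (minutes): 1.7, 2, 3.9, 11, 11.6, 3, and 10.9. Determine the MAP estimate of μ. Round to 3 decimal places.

The Exponential(rate=μ) likelihood is ∝ μ^n e^(−μΣtᵢ). Here n = 7 and Σtᵢ = 1.7 + 2 + 3.9 + 11 + 11.6 + 3 + 10.9 = 44.1.
Posterior ∝ μ^4e^(−11μ) · μ^7e^(−44.1μ) = μ^11e^(−55.1μ), i.e. Gamma(12, 55.1).
Mode = (a−1)/b = 11/55.1 ≈ 0.200.

μ̂_MAP = 0.200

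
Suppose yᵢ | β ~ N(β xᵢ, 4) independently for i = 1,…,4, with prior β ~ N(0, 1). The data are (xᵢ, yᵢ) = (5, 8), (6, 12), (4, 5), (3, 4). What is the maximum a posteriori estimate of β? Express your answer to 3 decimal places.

log p(β | y) = −Σ(yᵢ − βxᵢ)²/(2·4) − β²/(2·1) + const.
Setting the derivative to zero: Σxᵢ(yᵢ − βxᵢ)/4 − β/1 = 0, so β = Σxᵢyᵢ / (Σxᵢ² + σ²/τ²).
Σxᵢyᵢ = 5·8 + 6·12 + 4·5 + 3·4 = 144; Σxᵢ² = 86; σ²/τ² = 4.
β̂_MAP = 144 / (86 + 4) = 144/90 ≈ 1.600.

β̂_MAP = 1.600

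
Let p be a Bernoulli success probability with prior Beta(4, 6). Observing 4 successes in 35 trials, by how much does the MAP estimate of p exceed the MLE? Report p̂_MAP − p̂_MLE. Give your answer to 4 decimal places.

Posterior is Beta(8, 37); MAP = (8−1)/(45−2) = 7/43 ≈ 0.16279.
MLE ignores the prior: p̂_MLE = k/n = 4/35 ≈ 0.11429.
Difference = 7/43 − 4/35 = 73/1505 ≈ 0.0485.

MAP − MLE = 0.0485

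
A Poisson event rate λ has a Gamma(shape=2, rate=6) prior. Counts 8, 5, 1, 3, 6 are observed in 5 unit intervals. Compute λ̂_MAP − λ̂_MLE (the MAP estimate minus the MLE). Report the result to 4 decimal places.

MAP − MLE = -2.4182

Σxᵢ = 23. Posterior is Gamma(25, 11); MAP = (25−1)/11 = 24/11 ≈ 2.18182.
MLE = x̄ = 23/5 ≈ 4.60000.
Difference = 24/11 − 23/5 = -133/55 ≈ -2.4182.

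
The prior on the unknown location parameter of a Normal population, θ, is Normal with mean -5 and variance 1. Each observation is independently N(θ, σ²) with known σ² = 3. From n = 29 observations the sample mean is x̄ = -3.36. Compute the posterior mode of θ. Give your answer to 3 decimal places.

θ̂_MAP = -3.514

n = 29, x̄ = -3.36.
For a Normal prior and Normal likelihood with known variance, the posterior is Normal; its mode equals its mean, the precision-weighted average.
Prior precision 1/σ₀² = 1/1 = 1; data precision n/σ² = 29/3.
θ̂ = (1·(-5) + (29/3)·(-3.36)) / (1 + 29/3) = (-37.48)/(32/3) = -3.51375 ≈ -3.514.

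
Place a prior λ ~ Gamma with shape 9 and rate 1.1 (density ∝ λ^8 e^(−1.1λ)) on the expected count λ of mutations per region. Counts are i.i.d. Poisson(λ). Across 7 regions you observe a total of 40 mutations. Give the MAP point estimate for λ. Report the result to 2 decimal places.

Σxᵢ = 40, n = 7.
Posterior ∝ λ^8e^(−1.1λ) · λ^40e^(−7λ) = λ^48e^(−8.1λ), i.e. Gamma(shape=49, rate=8.1).
The mode of a Gamma(a, b) with a ≥ 1 (shape–rate) is (a−1)/b = 48/8.1 ≈ 5.93.

λ̂_MAP = 5.93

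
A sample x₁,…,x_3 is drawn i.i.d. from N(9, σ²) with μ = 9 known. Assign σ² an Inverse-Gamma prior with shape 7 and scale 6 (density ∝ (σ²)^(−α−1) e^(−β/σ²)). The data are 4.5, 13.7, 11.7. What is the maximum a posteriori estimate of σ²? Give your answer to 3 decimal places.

σ̂²_MAP = 3.244

Sum of squared deviations about the known mean: SS = (4.5−9)² + (13.7−9)² + (11.7−9)² = 49.63.
The Normal likelihood contributes (σ²)^(−n/2) exp(−SS/(2σ²)), so the posterior is Inverse-Gamma(α + n/2, β + SS/2) = Inverse-Gamma(8.5, 30.815).
The mode of Inverse-Gamma(a, b) is b/(a+1) = 30.815/9.5 ≈ 3.244.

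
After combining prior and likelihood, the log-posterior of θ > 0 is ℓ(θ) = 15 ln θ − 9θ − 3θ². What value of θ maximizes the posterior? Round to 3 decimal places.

ℓ'(θ) = 15/θ − 9 − 6θ. Setting this to zero and multiplying by θ: 6θ² + 9θ − 15 = 0.
θ = (−9 + √(9² + 4·6·15)) / (2·6) = (−9 + √441) / 12 = (−9 + 21)/12 = 1.
ℓ''(θ) = −15/θ² − 6 < 0, confirming a maximum.

θ̂_MAP = 1.000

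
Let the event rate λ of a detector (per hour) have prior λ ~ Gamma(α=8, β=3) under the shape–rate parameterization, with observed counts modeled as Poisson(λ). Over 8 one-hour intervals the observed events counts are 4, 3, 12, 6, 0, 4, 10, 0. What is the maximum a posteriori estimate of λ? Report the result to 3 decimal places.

Σxᵢ = 4+3+12+6+0+4+10+0 = 39, with n = 8.
Posterior ∝ λ^7e^(−3λ) · λ^39e^(−8λ) = λ^46e^(−11λ), i.e. Gamma(shape=47, rate=11).
The mode of a Gamma(a, b) with a ≥ 1 (shape–rate) is (a−1)/b = 46/11 ≈ 4.182.

λ̂_MAP = 4.182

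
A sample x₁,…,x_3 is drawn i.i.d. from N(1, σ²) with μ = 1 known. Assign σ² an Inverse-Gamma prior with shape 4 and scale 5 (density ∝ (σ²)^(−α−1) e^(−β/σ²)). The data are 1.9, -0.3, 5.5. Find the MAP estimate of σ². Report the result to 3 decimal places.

σ̂²_MAP = 2.519

Sum of squared deviations about the known mean: SS = (1.9−1)² + (-0.3−1)² + (5.5−1)² = 22.75.
The Normal likelihood contributes (σ²)^(−n/2) exp(−SS/(2σ²)), so the posterior is Inverse-Gamma(α + n/2, β + SS/2) = Inverse-Gamma(5.5, 16.375).
The mode of Inverse-Gamma(a, b) is b/(a+1) = 16.375/6.5 ≈ 2.519.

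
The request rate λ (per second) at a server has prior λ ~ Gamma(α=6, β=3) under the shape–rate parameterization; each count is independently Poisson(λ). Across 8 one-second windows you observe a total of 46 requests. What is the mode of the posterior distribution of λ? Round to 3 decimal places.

Σxᵢ = 46, n = 8.
Posterior ∝ λ^5e^(−3λ) · λ^46e^(−8λ) = λ^51e^(−11λ), i.e. Gamma(shape=52, rate=11).
The mode of a Gamma(a, b) with a ≥ 1 (shape–rate) is (a−1)/b = 51/11 ≈ 4.636.

λ̂_MAP = 4.636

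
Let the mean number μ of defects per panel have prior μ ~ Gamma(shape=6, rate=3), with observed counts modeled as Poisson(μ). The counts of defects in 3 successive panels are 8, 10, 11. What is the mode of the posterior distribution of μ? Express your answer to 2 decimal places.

μ̂_MAP = 5.67

Σxᵢ = 8+10+11 = 29, with n = 3.
Posterior ∝ μ^5e^(−3μ) · μ^29e^(−3μ) = μ^34e^(−6μ), i.e. Gamma(shape=35, rate=6).
The mode of a Gamma(a, b) with a ≥ 1 (shape–rate) is (a−1)/b = 34/6 ≈ 5.67.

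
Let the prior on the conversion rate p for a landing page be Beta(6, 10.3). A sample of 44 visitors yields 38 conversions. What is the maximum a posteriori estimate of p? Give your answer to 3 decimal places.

Prior: Beta(6, 10.3).
Data: 38 successes in 44 trials. The binomial likelihood contributes p^38(1−p)^6, so the posterior is Beta(6+38, 10.3+6) = Beta(44, 16.3).
For Beta(a, b) with a, b > 1 the mode is (a−1)/(a+b−2) = 43/58.3 ≈ 0.738.

p̂_MAP = 0.738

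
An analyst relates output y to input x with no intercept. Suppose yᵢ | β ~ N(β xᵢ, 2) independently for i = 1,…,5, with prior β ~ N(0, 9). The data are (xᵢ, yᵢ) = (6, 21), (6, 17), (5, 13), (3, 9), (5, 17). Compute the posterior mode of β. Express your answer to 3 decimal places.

log p(β | y) = −Σ(yᵢ − βxᵢ)²/(2·2) − β²/(2·9) + const.
Setting the derivative to zero: Σxᵢ(yᵢ − βxᵢ)/2 − β/9 = 0, so β = Σxᵢyᵢ / (Σxᵢ² + σ²/τ²).
Σxᵢyᵢ = 6·21 + 6·17 + 5·13 + 3·9 + 5·17 = 405; Σxᵢ² = 131; σ²/τ² = 2/9.
β̂_MAP = 405 / (131 + 2/9) = 405/(1181/9) = 3645/1181 ≈ 3.086.

β̂_MAP = 3.086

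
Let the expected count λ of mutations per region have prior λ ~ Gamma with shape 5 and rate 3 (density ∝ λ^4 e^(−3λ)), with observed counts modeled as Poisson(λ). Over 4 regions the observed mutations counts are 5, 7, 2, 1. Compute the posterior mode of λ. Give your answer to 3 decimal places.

λ̂_MAP = 2.714

Σxᵢ = 5+7+2+1 = 15, with n = 4.
Posterior ∝ λ^4e^(−3λ) · λ^15e^(−4λ) = λ^19e^(−7λ), i.e. Gamma(shape=20, rate=7).
The mode of a Gamma(a, b) with a ≥ 1 (shape–rate) is (a−1)/b = 19/7 ≈ 2.714.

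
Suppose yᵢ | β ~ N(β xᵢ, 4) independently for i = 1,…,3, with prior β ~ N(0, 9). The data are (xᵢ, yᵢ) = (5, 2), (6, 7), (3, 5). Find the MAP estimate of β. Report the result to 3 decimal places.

log p(β | y) = −Σ(yᵢ − βxᵢ)²/(2·4) − β²/(2·9) + const.
Setting the derivative to zero: Σxᵢ(yᵢ − βxᵢ)/4 − β/9 = 0, so β = Σxᵢyᵢ / (Σxᵢ² + σ²/τ²).
Σxᵢyᵢ = 5·2 + 6·7 + 3·5 = 67; Σxᵢ² = 70; σ²/τ² = 4/9.
β̂_MAP = 67 / (70 + 4/9) = 67/(634/9) = 603/634 ≈ 0.951.

β̂_MAP = 0.951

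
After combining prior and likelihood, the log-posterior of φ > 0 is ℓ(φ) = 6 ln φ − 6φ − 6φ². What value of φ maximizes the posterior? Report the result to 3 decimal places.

φ̂_MAP = 0.500

ℓ'(φ) = 6/φ − 6 − 12φ. Setting this to zero and multiplying by φ: 12φ² + 6φ − 6 = 0.
φ = (−6 + √(6² + 4·12·6)) / (2·12) = (−6 + √324) / 24 = (−6 + 18)/24 = 1/2.
ℓ''(φ) = −6/φ² − 12 < 0, confirming a maximum.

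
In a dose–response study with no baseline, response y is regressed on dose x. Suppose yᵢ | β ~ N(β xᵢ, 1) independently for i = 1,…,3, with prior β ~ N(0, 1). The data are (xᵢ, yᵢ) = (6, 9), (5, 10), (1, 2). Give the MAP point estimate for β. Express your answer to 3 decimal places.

β̂_MAP = 1.683

log p(β | y) = −Σ(yᵢ − βxᵢ)²/(2·1) − β²/(2·1) + const.
Setting the derivative to zero: Σxᵢ(yᵢ − βxᵢ)/1 − β/1 = 0, so β = Σxᵢyᵢ / (Σxᵢ² + σ²/τ²).
Σxᵢyᵢ = 6·9 + 5·10 + 1·2 = 106; Σxᵢ² = 62; σ²/τ² = 1.
β̂_MAP = 106 / (62 + 1) = 106/63 ≈ 1.683.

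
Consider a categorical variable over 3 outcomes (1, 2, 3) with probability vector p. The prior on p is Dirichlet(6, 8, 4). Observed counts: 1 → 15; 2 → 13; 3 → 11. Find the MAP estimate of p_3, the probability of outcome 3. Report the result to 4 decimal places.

The posterior is Dirichlet(αᵢ + nᵢ) = Dirichlet(21, 21, 15).
For a Dirichlet(a₁,…,a_K) with all aᵢ > 1, the mode has j-th component (aⱼ − 1)/(Σaᵢ − K).
Here Σaᵢ = 57 and K = 3, so p_3 = (15 − 1)/(57 − 3) = 14/54 ≈ 0.2593.

MAP estimate: 0.2593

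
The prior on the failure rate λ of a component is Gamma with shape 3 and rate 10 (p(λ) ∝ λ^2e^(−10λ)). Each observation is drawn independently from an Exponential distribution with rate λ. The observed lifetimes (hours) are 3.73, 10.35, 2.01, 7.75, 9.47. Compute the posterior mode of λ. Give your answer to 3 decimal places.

The Exponential(rate=λ) likelihood is ∝ λ^n e^(−λΣtᵢ). Here n = 5 and Σtᵢ = 3.73 + 10.35 + 2.01 + 7.75 + 9.47 = 33.31.
Posterior ∝ λ^2e^(−10λ) · λ^5e^(−33.31λ) = λ^7e^(−43.31λ), i.e. Gamma(8, 43.31).
Mode = (a−1)/b = 7/43.31 ≈ 0.162.

λ̂_MAP = 0.162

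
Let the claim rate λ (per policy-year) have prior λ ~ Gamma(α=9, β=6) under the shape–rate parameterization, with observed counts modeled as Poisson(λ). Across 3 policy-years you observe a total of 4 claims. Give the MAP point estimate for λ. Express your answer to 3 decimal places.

λ̂_MAP = 1.333

Σxᵢ = 4, n = 3.
Posterior ∝ λ^8e^(−6λ) · λ^4e^(−3λ) = λ^12e^(−9λ), i.e. Gamma(shape=13, rate=9).
The mode of a Gamma(a, b) with a ≥ 1 (shape–rate) is (a−1)/b = 12/9 ≈ 1.333.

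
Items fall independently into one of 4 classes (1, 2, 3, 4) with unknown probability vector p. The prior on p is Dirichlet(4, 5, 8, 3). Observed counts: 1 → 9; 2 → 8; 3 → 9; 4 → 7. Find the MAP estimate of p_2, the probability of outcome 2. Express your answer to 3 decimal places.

MAP estimate: 0.245

The posterior is Dirichlet(αᵢ + nᵢ) = Dirichlet(13, 13, 17, 10).
For a Dirichlet(a₁,…,a_K) with all aᵢ > 1, the mode has j-th component (aⱼ − 1)/(Σaᵢ − K).
Here Σaᵢ = 53 and K = 4, so p_2 = (13 − 1)/(53 − 4) = 12/49 ≈ 0.245.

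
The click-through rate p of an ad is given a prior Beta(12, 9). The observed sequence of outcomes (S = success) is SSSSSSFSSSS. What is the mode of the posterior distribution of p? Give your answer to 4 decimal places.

p̂_MAP = 0.7000

Prior: Beta(12, 9).
Data: 10 successes in 11 trials (from the sequence). The binomial likelihood contributes p^10(1−p)^1, so the posterior is Beta(12+10, 9+1) = Beta(22, 10).
For Beta(a, b) with a, b > 1 the mode is (a−1)/(a+b−2) = 21/30 ≈ 0.7000.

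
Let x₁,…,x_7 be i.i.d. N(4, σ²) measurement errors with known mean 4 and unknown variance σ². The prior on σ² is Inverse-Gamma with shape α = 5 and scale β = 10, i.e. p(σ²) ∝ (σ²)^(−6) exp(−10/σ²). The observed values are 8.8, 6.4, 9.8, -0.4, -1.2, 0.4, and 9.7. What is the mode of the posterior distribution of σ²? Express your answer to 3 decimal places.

Sum of squared deviations about the known mean: SS = (8.8−4)² + (6.4−4)² + (9.8−4)² + (-0.4−4)² + (-1.2−4)² + (0.4−4)² + (9.7−4)² = 154.29.
The Normal likelihood contributes (σ²)^(−n/2) exp(−SS/(2σ²)), so the posterior is Inverse-Gamma(α + n/2, β + SS/2) = Inverse-Gamma(8.5, 87.145).
The mode of Inverse-Gamma(a, b) is b/(a+1) = 87.145/9.5 ≈ 9.173.

σ̂²_MAP = 9.173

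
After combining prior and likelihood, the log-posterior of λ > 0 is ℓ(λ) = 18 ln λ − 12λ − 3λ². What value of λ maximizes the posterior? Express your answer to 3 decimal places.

ℓ'(λ) = 18/λ − 12 − 6λ. Setting this to zero and multiplying by λ: 6λ² + 12λ − 18 = 0.
λ = (−12 + √(12² + 4·6·18)) / (2·6) = (−12 + √576) / 12 = (−12 + 24)/12 = 1.
ℓ''(λ) = −18/λ² − 6 < 0, confirming a maximum.

λ̂_MAP = 1.000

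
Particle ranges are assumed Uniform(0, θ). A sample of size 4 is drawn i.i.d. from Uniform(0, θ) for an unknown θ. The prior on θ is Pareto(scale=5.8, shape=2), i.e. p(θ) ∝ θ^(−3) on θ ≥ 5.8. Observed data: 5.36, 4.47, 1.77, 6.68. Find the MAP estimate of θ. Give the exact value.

The Uniform(0, θ) likelihood is θ^(−n) for θ ≥ max(xᵢ), zero otherwise. Here max(xᵢ) = 6.68.
Posterior ∝ θ^(−3) · θ^(−4) = θ^(−7) on θ ≥ max(5.8, 6.68) = 6.68.
This density is strictly decreasing in θ, so the posterior mode lies at the lower boundary of the support.

θ̂_MAP = 6.68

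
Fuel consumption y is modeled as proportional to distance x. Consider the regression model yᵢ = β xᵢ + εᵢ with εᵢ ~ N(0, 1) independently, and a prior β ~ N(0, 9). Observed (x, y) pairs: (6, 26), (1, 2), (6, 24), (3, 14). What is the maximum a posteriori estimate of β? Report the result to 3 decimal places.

β̂_MAP = 4.189

log p(β | y) = −Σ(yᵢ − βxᵢ)²/(2·1) − β²/(2·9) + const.
Setting the derivative to zero: Σxᵢ(yᵢ − βxᵢ)/1 − β/9 = 0, so β = Σxᵢyᵢ / (Σxᵢ² + σ²/τ²).
Σxᵢyᵢ = 6·26 + 1·2 + 6·24 + 3·14 = 344; Σxᵢ² = 82; σ²/τ² = 1/9.
β̂_MAP = 344 / (82 + 1/9) = 344/(739/9) = 3096/739 ≈ 4.189.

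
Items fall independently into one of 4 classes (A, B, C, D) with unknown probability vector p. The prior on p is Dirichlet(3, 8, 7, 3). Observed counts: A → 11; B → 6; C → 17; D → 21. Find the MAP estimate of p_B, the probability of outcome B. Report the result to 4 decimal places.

MAP estimate of p_B = 0.1806

The posterior is Dirichlet(αᵢ + nᵢ) = Dirichlet(14, 14, 24, 24).
For a Dirichlet(a₁,…,a_K) with all aᵢ > 1, the mode has j-th component (aⱼ − 1)/(Σaᵢ − K).
Here Σaᵢ = 76 and K = 4, so p_B = (14 − 1)/(76 − 4) = 13/72 ≈ 0.1806.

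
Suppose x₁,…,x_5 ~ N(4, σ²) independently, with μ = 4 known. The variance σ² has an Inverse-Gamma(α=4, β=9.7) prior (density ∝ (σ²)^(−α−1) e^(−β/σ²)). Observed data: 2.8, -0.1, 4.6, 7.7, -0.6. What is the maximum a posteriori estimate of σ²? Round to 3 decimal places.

σ̂²_MAP = 4.857

Sum of squared deviations about the known mean: SS = (2.8−4)² + (-0.1−4)² + (4.6−4)² + (7.7−4)² + (-0.6−4)² = 53.46.
The Normal likelihood contributes (σ²)^(−n/2) exp(−SS/(2σ²)), so the posterior is Inverse-Gamma(α + n/2, β + SS/2) = Inverse-Gamma(6.5, 36.43).
The mode of Inverse-Gamma(a, b) is b/(a+1) = 36.43/7.5 ≈ 4.857.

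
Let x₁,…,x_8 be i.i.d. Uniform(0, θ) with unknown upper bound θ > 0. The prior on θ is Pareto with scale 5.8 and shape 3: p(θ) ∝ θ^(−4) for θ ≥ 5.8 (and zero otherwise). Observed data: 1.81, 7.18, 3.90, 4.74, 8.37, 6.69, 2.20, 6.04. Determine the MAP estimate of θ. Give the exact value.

The Uniform(0, θ) likelihood is θ^(−n) for θ ≥ max(xᵢ), zero otherwise. Here max(xᵢ) = 8.37.
Posterior ∝ θ^(−4) · θ^(−8) = θ^(−12) on θ ≥ max(5.8, 8.37) = 8.37.
This density is strictly decreasing in θ, so the posterior mode lies at the lower boundary of the support.

θ̂_MAP = 8.37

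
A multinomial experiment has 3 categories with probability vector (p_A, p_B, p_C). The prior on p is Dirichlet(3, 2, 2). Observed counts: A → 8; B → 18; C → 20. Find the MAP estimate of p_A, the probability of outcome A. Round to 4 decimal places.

MAP estimate of p_A = 0.2000

The posterior is Dirichlet(αᵢ + nᵢ) = Dirichlet(11, 20, 22).
For a Dirichlet(a₁,…,a_K) with all aᵢ > 1, the mode has j-th component (aⱼ − 1)/(Σaᵢ − K).
Here Σaᵢ = 53 and K = 3, so p_A = (11 − 1)/(53 − 3) = 10/50 ≈ 0.2000.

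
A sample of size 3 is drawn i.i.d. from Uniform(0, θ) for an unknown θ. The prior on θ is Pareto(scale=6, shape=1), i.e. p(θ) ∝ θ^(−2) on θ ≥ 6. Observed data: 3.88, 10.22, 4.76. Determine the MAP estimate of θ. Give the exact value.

θ̂_MAP = 10.22

The Uniform(0, θ) likelihood is θ^(−n) for θ ≥ max(xᵢ), zero otherwise. Here max(xᵢ) = 10.22.
Posterior ∝ θ^(−2) · θ^(−3) = θ^(−5) on θ ≥ max(6, 10.22) = 10.22.
This density is strictly decreasing in θ, so the posterior mode lies at the lower boundary of the support.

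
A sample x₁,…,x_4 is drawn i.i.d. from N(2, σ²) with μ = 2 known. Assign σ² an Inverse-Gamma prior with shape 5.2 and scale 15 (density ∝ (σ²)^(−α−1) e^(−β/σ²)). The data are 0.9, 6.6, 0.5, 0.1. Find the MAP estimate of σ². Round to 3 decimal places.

Sum of squared deviations about the known mean: SS = (0.9−2)² + (6.6−2)² + (0.5−2)² + (0.1−2)² = 28.23.
The Normal likelihood contributes (σ²)^(−n/2) exp(−SS/(2σ²)), so the posterior is Inverse-Gamma(α + n/2, β + SS/2) = Inverse-Gamma(7.2, 29.115).
The mode of Inverse-Gamma(a, b) is b/(a+1) = 29.115/8.2 ≈ 3.551.

σ̂²_MAP = 3.551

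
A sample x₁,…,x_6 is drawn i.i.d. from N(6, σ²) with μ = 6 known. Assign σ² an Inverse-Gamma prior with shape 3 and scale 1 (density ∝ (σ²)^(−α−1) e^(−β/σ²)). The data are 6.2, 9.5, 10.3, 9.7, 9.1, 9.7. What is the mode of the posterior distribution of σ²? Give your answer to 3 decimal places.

Sum of squared deviations about the known mean: SS = (6.2−6)² + (9.5−6)² + (10.3−6)² + (9.7−6)² + (9.1−6)² + (9.7−6)² = 67.77.
The Normal likelihood contributes (σ²)^(−n/2) exp(−SS/(2σ²)), so the posterior is Inverse-Gamma(α + n/2, β + SS/2) = Inverse-Gamma(6, 34.885).
The mode of Inverse-Gamma(a, b) is b/(a+1) = 34.885/7 ≈ 4.984.

σ̂²_MAP = 4.984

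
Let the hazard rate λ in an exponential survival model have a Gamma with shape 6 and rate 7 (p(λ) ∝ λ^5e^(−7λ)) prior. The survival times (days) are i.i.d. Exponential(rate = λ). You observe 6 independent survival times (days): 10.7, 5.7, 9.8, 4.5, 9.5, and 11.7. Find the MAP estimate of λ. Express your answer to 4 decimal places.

λ̂_MAP = 0.1868

The Exponential(rate=λ) likelihood is ∝ λ^n e^(−λΣtᵢ). Here n = 6 and Σtᵢ = 10.7 + 5.7 + 9.8 + 4.5 + 9.5 + 11.7 = 51.9.
Posterior ∝ λ^5e^(−7λ) · λ^6e^(−51.9λ) = λ^11e^(−58.9λ), i.e. Gamma(12, 58.9).
Mode = (a−1)/b = 11/58.9 ≈ 0.1868.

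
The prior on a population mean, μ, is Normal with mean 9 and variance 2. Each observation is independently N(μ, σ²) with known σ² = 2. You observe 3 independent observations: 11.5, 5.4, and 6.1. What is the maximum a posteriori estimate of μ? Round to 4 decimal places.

n = 3; x̄ = (11.5 + 5.4 + 6.1)/3 = 23/3 = 23/3 ≈ 7.6667.
For a Normal prior and Normal likelihood with known variance, the posterior is Normal; its mode equals its mean, the precision-weighted average.
Prior precision 1/σ₀² = 1/2 = 0.5; data precision n/σ² = 3/2 = 1.5.
μ̂ = (0.5·9 + 1.5·(23/3)) / (0.5 + 1.5) = 16/2 = 8.0000.

μ̂_MAP = 8.0000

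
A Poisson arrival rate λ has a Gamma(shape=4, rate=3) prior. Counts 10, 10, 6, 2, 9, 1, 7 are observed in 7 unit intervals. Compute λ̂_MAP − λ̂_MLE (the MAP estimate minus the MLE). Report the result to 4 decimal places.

Σxᵢ = 45. Posterior is Gamma(49, 10); MAP = (49−1)/10 = 48/10 ≈ 4.80000.
MLE = x̄ = 45/7 ≈ 6.42857.
Difference = 48/10 − 45/7 = -57/35 ≈ -1.6286.

MAP − MLE = -1.6286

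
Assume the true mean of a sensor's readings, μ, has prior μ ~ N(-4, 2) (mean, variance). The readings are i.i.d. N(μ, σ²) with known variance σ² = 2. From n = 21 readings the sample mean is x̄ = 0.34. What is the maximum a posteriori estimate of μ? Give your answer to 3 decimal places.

n = 21, x̄ = 0.34.
For a Normal prior and Normal likelihood with known variance, the posterior is Normal; its mode equals its mean, the precision-weighted average.
Prior precision 1/σ₀² = 1/2 = 0.5; data precision n/σ² = 21/2 = 10.5.
μ̂ = (0.5·(-4) + 10.5·0.34) / (0.5 + 10.5) = 1.57/11 = 157/1100 ≈ 0.143.

μ̂_MAP = 0.143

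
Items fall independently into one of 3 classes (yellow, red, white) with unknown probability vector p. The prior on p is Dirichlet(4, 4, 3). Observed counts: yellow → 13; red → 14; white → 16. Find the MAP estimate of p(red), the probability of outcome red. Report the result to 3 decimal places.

The posterior is Dirichlet(αᵢ + nᵢ) = Dirichlet(17, 18, 19).
For a Dirichlet(a₁,…,a_K) with all aᵢ > 1, the mode has j-th component (aⱼ − 1)/(Σaᵢ − K).
Here Σaᵢ = 54 and K = 3, so p(red) = (18 − 1)/(54 − 3) = 17/51 ≈ 0.333.

MAP estimate of p(red) = 0.333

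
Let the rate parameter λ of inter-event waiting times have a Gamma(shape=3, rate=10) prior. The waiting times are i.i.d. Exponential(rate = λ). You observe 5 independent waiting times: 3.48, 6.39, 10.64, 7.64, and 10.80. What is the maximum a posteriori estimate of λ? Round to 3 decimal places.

The Exponential(rate=λ) likelihood is ∝ λ^n e^(−λΣtᵢ). Here n = 5 and Σtᵢ = 3.48 + 6.39 + 10.64 + 7.64 + 10.80 = 38.95.
Posterior ∝ λ^2e^(−10λ) · λ^5e^(−38.95λ) = λ^7e^(−48.95λ), i.e. Gamma(8, 48.95).
Mode = (a−1)/b = 7/48.95 ≈ 0.143.

λ̂_MAP = 0.143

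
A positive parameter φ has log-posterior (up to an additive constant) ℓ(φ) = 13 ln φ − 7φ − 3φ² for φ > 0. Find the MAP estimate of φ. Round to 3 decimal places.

φ̂_MAP = 1.000

ℓ'(φ) = 13/φ − 7 − 6φ. Setting this to zero and multiplying by φ: 6φ² + 7φ − 13 = 0.
φ = (−7 + √(7² + 4·6·13)) / (2·6) = (−7 + √361) / 12 = (−7 + 19)/12 = 1.
ℓ''(φ) = −13/φ² − 6 < 0, confirming a maximum.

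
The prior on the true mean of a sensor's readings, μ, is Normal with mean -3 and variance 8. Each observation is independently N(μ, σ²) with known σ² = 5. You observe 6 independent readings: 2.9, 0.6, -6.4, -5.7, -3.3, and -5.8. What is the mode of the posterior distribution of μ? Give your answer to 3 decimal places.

μ̂_MAP = -2.955

n = 6; x̄ = (2.9 + 0.6 + (-6.4) + (-5.7) + (-3.3) + (-5.8))/6 = -17.7/6 = -2.95.
For a Normal prior and Normal likelihood with known variance, the posterior is Normal; its mode equals its mean, the precision-weighted average.
Prior precision 1/σ₀² = 1/8 = 0.125; data precision n/σ² = 6/5 = 1.2.
μ̂ = (0.125·(-3) + 1.2·(-2.95)) / (0.125 + 1.2) = (-3.915)/1.325 = -783/265 ≈ -2.955.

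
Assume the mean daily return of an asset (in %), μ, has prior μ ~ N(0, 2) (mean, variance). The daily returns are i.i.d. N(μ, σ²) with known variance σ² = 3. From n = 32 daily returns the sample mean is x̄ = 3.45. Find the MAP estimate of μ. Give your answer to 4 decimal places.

μ̂_MAP = 3.2955

n = 32, x̄ = 3.45.
For a Normal prior and Normal likelihood with known variance, the posterior is Normal; its mode equals its mean, the precision-weighted average.
Prior precision 1/σ₀² = 1/2 = 0.5; data precision n/σ² = 32/3.
μ̂ = (0.5·0 + (32/3)·3.45) / (0.5 + 32/3) = 36.8/(67/6) = 1104/335 ≈ 3.2955.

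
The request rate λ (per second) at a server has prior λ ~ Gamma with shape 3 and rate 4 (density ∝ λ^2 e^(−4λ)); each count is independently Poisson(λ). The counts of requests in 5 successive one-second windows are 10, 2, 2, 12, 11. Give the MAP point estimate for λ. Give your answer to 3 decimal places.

λ̂_MAP = 4.333

Σxᵢ = 10+2+2+12+11 = 37, with n = 5.
Posterior ∝ λ^2e^(−4λ) · λ^37e^(−5λ) = λ^39e^(−9λ), i.e. Gamma(shape=40, rate=9).
The mode of a Gamma(a, b) with a ≥ 1 (shape–rate) is (a−1)/b = 39/9 ≈ 4.333.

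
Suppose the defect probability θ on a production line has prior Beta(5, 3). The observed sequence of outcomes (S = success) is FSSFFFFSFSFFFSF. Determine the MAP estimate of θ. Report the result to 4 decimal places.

θ̂_MAP = 0.4286

Prior: Beta(5, 3).
Data: 5 successes in 15 trials (from the sequence). The binomial likelihood contributes θ^5(1−θ)^10, so the posterior is Beta(5+5, 3+10) = Beta(10, 13).
For Beta(a, b) with a, b > 1 the mode is (a−1)/(a+b−2) = 9/21 ≈ 0.4286.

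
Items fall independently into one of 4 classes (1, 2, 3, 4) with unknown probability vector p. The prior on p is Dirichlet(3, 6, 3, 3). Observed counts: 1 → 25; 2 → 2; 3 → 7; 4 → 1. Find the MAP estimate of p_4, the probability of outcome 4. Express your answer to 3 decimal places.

The posterior is Dirichlet(αᵢ + nᵢ) = Dirichlet(28, 8, 10, 4).
For a Dirichlet(a₁,…,a_K) with all aᵢ > 1, the mode has j-th component (aⱼ − 1)/(Σaᵢ − K).
Here Σaᵢ = 50 and K = 4, so p_4 = (4 − 1)/(50 − 4) = 3/46 ≈ 0.065.

MAP estimate: 0.065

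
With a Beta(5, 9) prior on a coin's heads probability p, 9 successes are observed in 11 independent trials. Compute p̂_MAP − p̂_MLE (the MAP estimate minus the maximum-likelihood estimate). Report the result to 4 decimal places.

Posterior is Beta(14, 11); MAP = (14−1)/(25−2) = 13/23 ≈ 0.56522.
MLE ignores the prior: p̂_MLE = k/n = 9/11 ≈ 0.81818.
Difference = 13/23 − 9/11 = -64/253 ≈ -0.2530.

MAP − MLE = -0.2530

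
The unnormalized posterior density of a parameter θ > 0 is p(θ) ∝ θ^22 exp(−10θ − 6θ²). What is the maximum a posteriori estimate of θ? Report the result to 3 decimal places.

ℓ'(θ) = 22/θ − 10 − 12θ. Setting this to zero and multiplying by θ: 12θ² + 10θ − 22 = 0.
θ = (−10 + √(10² + 4·12·22)) / (2·12) = (−10 + √1156) / 24 = (−10 + 34)/24 = 1.
ℓ''(θ) = −22/θ² − 12 < 0, confirming a maximum.

θ̂_MAP = 1.000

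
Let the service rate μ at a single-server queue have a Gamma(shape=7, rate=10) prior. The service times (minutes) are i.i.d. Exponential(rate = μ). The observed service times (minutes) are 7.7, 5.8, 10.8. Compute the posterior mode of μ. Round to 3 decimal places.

The Exponential(rate=μ) likelihood is ∝ μ^n e^(−μΣtᵢ). Here n = 3 and Σtᵢ = 7.7 + 5.8 + 10.8 = 24.3.
Posterior ∝ μ^6e^(−10μ) · μ^3e^(−24.3μ) = μ^9e^(−34.3μ), i.e. Gamma(10, 34.3).
Mode = (a−1)/b = 9/34.3 ≈ 0.262.

μ̂_MAP = 0.262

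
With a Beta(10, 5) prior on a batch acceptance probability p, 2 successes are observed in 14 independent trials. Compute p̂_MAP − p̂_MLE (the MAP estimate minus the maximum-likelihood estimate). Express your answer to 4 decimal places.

MAP − MLE = 0.2646

Posterior is Beta(12, 17); MAP = (12−1)/(29−2) = 11/27 ≈ 0.40741.
MLE ignores the prior: p̂_MLE = k/n = 2/14 ≈ 0.14286.
Difference = 11/27 − 2/14 = 50/189 ≈ 0.2646.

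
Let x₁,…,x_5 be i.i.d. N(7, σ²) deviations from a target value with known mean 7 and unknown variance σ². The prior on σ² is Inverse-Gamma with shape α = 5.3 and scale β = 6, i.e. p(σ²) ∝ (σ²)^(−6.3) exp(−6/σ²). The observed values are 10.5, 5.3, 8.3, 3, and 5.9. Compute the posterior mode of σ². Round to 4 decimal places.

Sum of squared deviations about the known mean: SS = (10.5−7)² + (5.3−7)² + (8.3−7)² + (3−7)² + (5.9−7)² = 34.04.
The Normal likelihood contributes (σ²)^(−n/2) exp(−SS/(2σ²)), so the posterior is Inverse-Gamma(α + n/2, β + SS/2) = Inverse-Gamma(7.8, 23.02).
The mode of Inverse-Gamma(a, b) is b/(a+1) = 23.02/8.8 ≈ 2.6159.

σ̂²_MAP = 2.6159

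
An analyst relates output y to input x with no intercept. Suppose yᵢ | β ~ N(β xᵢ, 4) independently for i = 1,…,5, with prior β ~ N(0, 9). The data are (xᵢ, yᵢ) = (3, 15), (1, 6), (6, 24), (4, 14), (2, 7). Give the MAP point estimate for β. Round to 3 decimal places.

log p(β | y) = −Σ(yᵢ − βxᵢ)²/(2·4) − β²/(2·9) + const.
Setting the derivative to zero: Σxᵢ(yᵢ − βxᵢ)/4 − β/9 = 0, so β = Σxᵢyᵢ / (Σxᵢ² + σ²/τ²).
Σxᵢyᵢ = 3·15 + 1·6 + 6·24 + 4·14 + 2·7 = 265; Σxᵢ² = 66; σ²/τ² = 4/9.
β̂_MAP = 265 / (66 + 4/9) = 265/(598/9) = 2385/598 ≈ 3.988.

β̂_MAP = 3.988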